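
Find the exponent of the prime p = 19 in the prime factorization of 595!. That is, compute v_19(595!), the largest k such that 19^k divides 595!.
v_19(595!) = 32

Legendre's formula: v_p(n!) = Σ_{k ≥ 1} ⌊n / p^k⌋. For p = 19, n = 595, the terms are:
  ⌊595/19^1⌋ = ⌊595/19⌋ = 31
  ⌊595/19^2⌋ = ⌊595/361⌋ = 1
(the next term ⌊595/19^3⌋ = 0, terminating the sum). Summing: v_19(595!) = 31 + 1 = 32.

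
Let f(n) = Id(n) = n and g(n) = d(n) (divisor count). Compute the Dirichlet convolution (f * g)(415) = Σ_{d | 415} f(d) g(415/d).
(Id * d)(415) = 595

Divisors of 415: [1, 5, 83, 415]. For each d | 415:
  d = 1: Id(1) · d(415/1) = 1 · 4 = 4
  d = 5: Id(5) · d(415/5) = 5 · 2 = 10
  d = 83: Id(83) · d(415/83) = 83 · 2 = 166
  d = 415: Id(415) · d(415/415) = 415 · 1 = 415
Summing: (Id * d)(415) = 4 + 10 + 166 + 415 = 595.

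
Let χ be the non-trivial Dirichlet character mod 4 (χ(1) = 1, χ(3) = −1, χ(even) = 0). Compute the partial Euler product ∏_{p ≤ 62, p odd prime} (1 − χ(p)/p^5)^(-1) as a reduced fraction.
∏ = 478212334295798677259125227573990358291095208018494528428976877948999059062284551009530475199/480056794509206891424767146601704797711651986953735424570384919662551238689346859653136384000

The odd primes p ≤ 62 are [3, 5, 7, 11, 13, 17, 19, 23, 29, 31, 37, 41, 43, 47, 53, 59, 61]. For each, χ(p) = 1 if p ≡ 1 mod 4, χ(p) = −1 if p ≡ 3 mod 4. Taking (1 − χ(p)/p^5)^(-1) = p^5/(p^5 − χ(p)): (1 − (-1)/3^5)^(-1) · (1 − (1)/5^5)^(-1) · (1 − (-1)/7^5)^(-1) · (1 − (-1)/11^5)^(-1) · (1 − (1)/13^5)^(-1) · (1 − (1)/17^5)^(-1) · (1 − (-1)/19^5)^(-1) · (1 − (-1)/23^5)^(-1) · (1 − (1)/29^5)^(-1) · (1 − (-1)/31^5)^(-1) · (1 − (1)/37^5)^(-1) · (1 − (1)/41^5)^(-1) · (1 − (-1)/43^5)^(-1) · (1 − (-1)/47^5)^(-1) · (1 − (1)/53^5)^(-1) · (1 − (-1)/59^5)^(-1) · (1 − (1)/61^5)^(-1) = 478212334295798677259125227573990358291095208018494528428976877948999059062284551009530475199/480056794509206891424767146601704797711651986953735424570384919662551238689346859653136384000.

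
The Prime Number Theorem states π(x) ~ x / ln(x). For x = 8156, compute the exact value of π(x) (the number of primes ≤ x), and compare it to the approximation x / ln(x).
π(8156) = 1023;  x/ln(x) ≈ 905.57;  relative error ≈ 11.48%.

Directly count primes up to 8156: π(8156) = 1023. The PNT approximation gives 8156/ln(8156) ≈ 8156/9.00651 ≈ 905.57. Relative error (π(x) − x/ln(x)) / π(x) ≈ 11.48%; the approximation is known to undercount slightly (Li(x) is a better estimate).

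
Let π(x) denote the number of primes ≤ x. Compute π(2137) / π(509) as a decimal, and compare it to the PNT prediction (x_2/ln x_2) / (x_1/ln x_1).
π(2137)/π(509) = 322/97 ≈ 3.3196;  PNT prediction ≈ 3.4128.

π(509) = 97 and π(2137) = 322, so π(2137)/π(509) ≈ 3.3196. The PNT-predicted ratio is (2137/ln(2137)) / (509/ln(509)) ≈ 3.4128. The two agree to within a few percent, as expected.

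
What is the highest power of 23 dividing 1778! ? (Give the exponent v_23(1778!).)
v_23(1778!) = 80

Legendre's formula: v_p(n!) = Σ_{k ≥ 1} ⌊n / p^k⌋. For p = 23, n = 1778, the terms are:
  ⌊1778/23^1⌋ = ⌊1778/23⌋ = 77
  ⌊1778/23^2⌋ = ⌊1778/529⌋ = 3
(the next term ⌊1778/23^3⌋ = 0, terminating the sum). Summing: v_23(1778!) = 77 + 3 = 80.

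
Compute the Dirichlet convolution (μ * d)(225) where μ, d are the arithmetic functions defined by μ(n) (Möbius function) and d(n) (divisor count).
(μ * d)(225) = 1

Divisors of 225: [1, 3, 5, 9, 15, 25, 45, 75, 225]. For each d | 225:
  d = 1: μ(1) · d(225/1) = 1 · 9 = 9
  d = 3: μ(3) · d(225/3) = -1 · 6 = -6
  d = 5: μ(5) · d(225/5) = -1 · 6 = -6
  d = 9: μ(9) · d(225/9) = 0 · 3 = 0
  d = 15: μ(15) · d(225/15) = 1 · 4 = 4
  d = 25: μ(25) · d(225/25) = 0 · 3 = 0
  d = 45: μ(45) · d(225/45) = 0 · 2 = 0
  d = 75: μ(75) · d(225/75) = 0 · 2 = 0
  d = 225: μ(225) · d(225/225) = 0 · 1 = 0
Summing: (μ * d)(225) = 9 + -6 + -6 + 0 + 4 + 0 + 0 + 0 + 0 = 1.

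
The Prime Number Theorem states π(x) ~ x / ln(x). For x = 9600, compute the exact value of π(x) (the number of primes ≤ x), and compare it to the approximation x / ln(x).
π(9600) = 1184;  x/ln(x) ≈ 1046.95;  relative error ≈ 11.58%.

Directly count primes up to 9600: π(9600) = 1184. The PNT approximation gives 9600/ln(9600) ≈ 9600/9.16952 ≈ 1046.95. Relative error (π(x) − x/ln(x)) / π(x) ≈ 11.58%; the approximation is known to undercount slightly (Li(x) is a better estimate).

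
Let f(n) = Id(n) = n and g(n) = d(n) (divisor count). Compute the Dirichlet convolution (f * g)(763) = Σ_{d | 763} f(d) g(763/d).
(Id * d)(763) = 999

Divisors of 763: [1, 7, 109, 763]. For each d | 763:
  d = 1: Id(1) · d(763/1) = 1 · 4 = 4
  d = 7: Id(7) · d(763/7) = 7 · 2 = 14
  d = 109: Id(109) · d(763/109) = 109 · 2 = 218
  d = 763: Id(763) · d(763/763) = 763 · 1 = 763
Summing: (Id * d)(763) = 4 + 14 + 218 + 763 = 999.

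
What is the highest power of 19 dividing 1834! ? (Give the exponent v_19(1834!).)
v_19(1834!) = 101

Legendre's formula: v_p(n!) = Σ_{k ≥ 1} ⌊n / p^k⌋. For p = 19, n = 1834, the terms are:
  ⌊1834/19^1⌋ = ⌊1834/19⌋ = 96
  ⌊1834/19^2⌋ = ⌊1834/361⌋ = 5
(the next term ⌊1834/19^3⌋ = 0, terminating the sum). Summing: v_19(1834!) = 96 + 5 = 101.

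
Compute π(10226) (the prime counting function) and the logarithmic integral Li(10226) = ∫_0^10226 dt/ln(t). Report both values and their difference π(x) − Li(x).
π(10226) = 1254;  Li(10226) ≈ 1270.65;  π(x) − Li(x) ≈ -16.65.

Direct count of primes ≤ 10226 gives π(10226) = 1254. Numerical evaluation of the logarithmic integral gives Li(10226) ≈ 1270.65. The difference π(x) − Li(x) ≈ -16.65 is typically negative for small/moderate x (Li(x) overestimates), though Littlewood's theorem shows this sign changes infinitely often.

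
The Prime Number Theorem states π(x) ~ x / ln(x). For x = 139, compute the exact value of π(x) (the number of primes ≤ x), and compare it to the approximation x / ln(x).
π(139) = 34;  x/ln(x) ≈ 28.17;  relative error ≈ 17.15%.

Directly count primes up to 139: π(139) = 34. The PNT approximation gives 139/ln(139) ≈ 139/4.93447 ≈ 28.17. Relative error (π(x) − x/ln(x)) / π(x) ≈ 17.15%; the approximation is known to undercount slightly (Li(x) is a better estimate).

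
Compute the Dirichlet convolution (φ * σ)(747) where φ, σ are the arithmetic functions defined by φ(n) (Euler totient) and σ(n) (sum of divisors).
(φ * σ)(747) = 4482

Divisors of 747: [1, 3, 9, 83, 249, 747]. For each d | 747:
  d = 1: φ(1) · σ(747/1) = 1 · 1092 = 1092
  d = 3: φ(3) · σ(747/3) = 2 · 336 = 672
  d = 9: φ(9) · σ(747/9) = 6 · 84 = 504
  d = 83: φ(83) · σ(747/83) = 82 · 13 = 1066
  d = 249: φ(249) · σ(747/249) = 164 · 4 = 656
  d = 747: φ(747) · σ(747/747) = 492 · 1 = 492
Summing: (φ * σ)(747) = 1092 + 672 + 504 + 1066 + 656 + 492 = 4482.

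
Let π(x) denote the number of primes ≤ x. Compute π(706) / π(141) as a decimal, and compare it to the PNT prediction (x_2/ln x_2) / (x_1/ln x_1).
π(706)/π(141) = 126/34 ≈ 3.7059;  PNT prediction ≈ 3.7775.

π(141) = 34 and π(706) = 126, so π(706)/π(141) ≈ 3.7059. The PNT-predicted ratio is (706/ln(706)) / (141/ln(141)) ≈ 3.7775. The two agree to within a few percent, as expected.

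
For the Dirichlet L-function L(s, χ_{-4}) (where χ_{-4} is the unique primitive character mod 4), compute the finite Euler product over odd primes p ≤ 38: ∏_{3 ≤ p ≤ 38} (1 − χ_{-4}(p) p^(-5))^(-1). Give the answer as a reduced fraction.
∏ = 36434162976122653852428171915209665920933190877591375/36574689167094305070442169349729960875390257302863872

The odd primes p ≤ 38 are [3, 5, 7, 11, 13, 17, 19, 23, 29, 31, 37]. For each, χ(p) = 1 if p ≡ 1 mod 4, χ(p) = −1 if p ≡ 3 mod 4. Taking (1 − χ(p)/p^5)^(-1) = p^5/(p^5 − χ(p)): (1 − (-1)/3^5)^(-1) · (1 − (1)/5^5)^(-1) · (1 − (-1)/7^5)^(-1) · (1 − (-1)/11^5)^(-1) · (1 − (1)/13^5)^(-1) · (1 − (1)/17^5)^(-1) · (1 − (-1)/19^5)^(-1) · (1 − (-1)/23^5)^(-1) · (1 − (1)/29^5)^(-1) · (1 − (-1)/31^5)^(-1) · (1 − (1)/37^5)^(-1) = 36434162976122653852428171915209665920933190877591375/36574689167094305070442169349729960875390257302863872.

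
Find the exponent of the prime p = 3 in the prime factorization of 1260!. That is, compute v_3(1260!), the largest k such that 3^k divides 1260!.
v_3(1260!) = 627

Legendre's formula: v_p(n!) = Σ_{k ≥ 1} ⌊n / p^k⌋. For p = 3, n = 1260, the terms are:
  ⌊1260/3^1⌋ = ⌊1260/3⌋ = 420
  ⌊1260/3^2⌋ = ⌊1260/9⌋ = 140
  ⌊1260/3^3⌋ = ⌊1260/27⌋ = 46
  ⌊1260/3^4⌋ = ⌊1260/81⌋ = 15
  ⌊1260/3^5⌋ = ⌊1260/243⌋ = 5
  ⌊1260/3^6⌋ = ⌊1260/729⌋ = 1
(the next term ⌊1260/3^7⌋ = 0, terminating the sum). Summing: v_3(1260!) = 420 + 140 + 46 + 15 + 5 + 1 = 627.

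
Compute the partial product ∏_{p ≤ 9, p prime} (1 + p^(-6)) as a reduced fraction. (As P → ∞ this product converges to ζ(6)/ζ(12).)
∏ = 17446405561/17153224200

The primes p ≤ 9 are [2, 3, 5, 7]. For each, (1 + 1/p^6) = (p^6 + 1)/p^6. Multiplying these fractions over p ∈ [2, 3, 5, 7] gives 17446405561/17153224200. (In the limit P → ∞ this tends to ζ(6)/ζ(12).)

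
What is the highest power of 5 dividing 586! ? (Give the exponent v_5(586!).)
v_5(586!) = 144

Legendre's formula: v_p(n!) = Σ_{k ≥ 1} ⌊n / p^k⌋. For p = 5, n = 586, the terms are:
  ⌊586/5^1⌋ = ⌊586/5⌋ = 117
  ⌊586/5^2⌋ = ⌊586/25⌋ = 23
  ⌊586/5^3⌋ = ⌊586/125⌋ = 4
(the next term ⌊586/5^4⌋ = 0, terminating the sum). Summing: v_5(586!) = 117 + 23 + 4 = 144.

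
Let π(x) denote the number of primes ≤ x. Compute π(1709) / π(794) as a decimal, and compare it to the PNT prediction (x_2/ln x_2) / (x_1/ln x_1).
π(1709)/π(794) = 267/138 ≈ 1.9348;  PNT prediction ≈ 1.9307.

π(794) = 138 and π(1709) = 267, so π(1709)/π(794) ≈ 1.9348. The PNT-predicted ratio is (1709/ln(1709)) / (794/ln(794)) ≈ 1.9307. The two agree to within a few percent, as expected.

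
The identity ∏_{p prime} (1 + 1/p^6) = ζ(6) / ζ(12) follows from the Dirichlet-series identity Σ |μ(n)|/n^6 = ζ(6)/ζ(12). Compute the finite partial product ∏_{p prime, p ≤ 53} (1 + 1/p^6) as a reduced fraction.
∏ = 360549358903447598496102606972302575686854635195266223026920975630213276302501208168000000/354490140797970318435085924328566932610522860437094896232244152761372626351680260596056897

The primes p ≤ 53 are [2, 3, 5, 7, 11, 13, 17, 19, 23, 29, 31, 37, 41, 43, 47, 53]. For each, (1 + 1/p^6) = (p^6 + 1)/p^6. Multiplying these fractions over p ∈ [2, 3, 5, 7, 11, 13, 17, 19, 23, 29, 31, 37, 41, 43, 47, 53] gives 360549358903447598496102606972302575686854635195266223026920975630213276302501208168000000/354490140797970318435085924328566932610522860437094896232244152761372626351680260596056897. (In the limit P → ∞ this tends to ζ(6)/ζ(12).)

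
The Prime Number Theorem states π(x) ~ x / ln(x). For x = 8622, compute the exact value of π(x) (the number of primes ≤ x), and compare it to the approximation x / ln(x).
π(8622) = 1072;  x/ln(x) ≈ 951.44;  relative error ≈ 11.25%.

Directly count primes up to 8622: π(8622) = 1072. The PNT approximation gives 8622/ln(8622) ≈ 8622/9.06207 ≈ 951.44. Relative error (π(x) − x/ln(x)) / π(x) ≈ 11.25%; the approximation is known to undercount slightly (Li(x) is a better estimate).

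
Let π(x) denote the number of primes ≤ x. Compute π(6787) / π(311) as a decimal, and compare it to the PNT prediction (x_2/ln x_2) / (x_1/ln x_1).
π(6787)/π(311) = 873/64 ≈ 13.6406;  PNT prediction ≈ 14.1974.

π(311) = 64 and π(6787) = 873, so π(6787)/π(311) ≈ 13.6406. The PNT-predicted ratio is (6787/ln(6787)) / (311/ln(311)) ≈ 14.1974. The two agree to within a few percent, as expected.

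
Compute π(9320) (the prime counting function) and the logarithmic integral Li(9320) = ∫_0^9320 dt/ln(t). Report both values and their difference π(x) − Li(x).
π(9320) = 1153;  Li(9320) ≈ 1172.03;  π(x) − Li(x) ≈ -19.03.

Direct count of primes ≤ 9320 gives π(9320) = 1153. Numerical evaluation of the logarithmic integral gives Li(9320) ≈ 1172.03. The difference π(x) − Li(x) ≈ -19.03 is typically negative for small/moderate x (Li(x) overestimates), though Littlewood's theorem shows this sign changes infinitely often.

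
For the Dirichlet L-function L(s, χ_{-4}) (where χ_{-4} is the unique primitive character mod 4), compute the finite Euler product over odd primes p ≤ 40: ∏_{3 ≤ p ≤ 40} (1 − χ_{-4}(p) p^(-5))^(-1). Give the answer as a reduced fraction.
∏ = 36434162976122653852428171915209665920933190877591375/36574689167094305070442169349729960875390257302863872

The odd primes p ≤ 40 are [3, 5, 7, 11, 13, 17, 19, 23, 29, 31, 37]. For each, χ(p) = 1 if p ≡ 1 mod 4, χ(p) = −1 if p ≡ 3 mod 4. Taking (1 − χ(p)/p^5)^(-1) = p^5/(p^5 − χ(p)): (1 − (-1)/3^5)^(-1) · (1 − (1)/5^5)^(-1) · (1 − (-1)/7^5)^(-1) · (1 − (-1)/11^5)^(-1) · (1 − (1)/13^5)^(-1) · (1 − (1)/17^5)^(-1) · (1 − (-1)/19^5)^(-1) · (1 − (-1)/23^5)^(-1) · (1 − (1)/29^5)^(-1) · (1 − (-1)/31^5)^(-1) · (1 − (1)/37^5)^(-1) = 36434162976122653852428171915209665920933190877591375/36574689167094305070442169349729960875390257302863872.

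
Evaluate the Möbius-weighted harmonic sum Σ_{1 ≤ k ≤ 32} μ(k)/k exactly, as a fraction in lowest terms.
Σ μ(k)/k = -4193929329/66853496710

Values of μ(k) for 1 ≤ k ≤ 32: μ(1) = 1, μ(2) = -1, μ(3) = -1, μ(5) = -1, μ(6) = 1, μ(7) = -1, μ(10) = 1, μ(11) = -1, μ(13) = -1, μ(14) = 1, μ(15) = 1, μ(17) = -1, μ(19) = -1, μ(21) = 1, μ(22) = 1, μ(23) = -1, μ(26) = 1, μ(29) = -1, μ(30) = -1, μ(31) = -1, with μ = 0 on non-squarefree integers. Summing μ(k)/k for k where μ(k) ≠ 0 gives -4193929329/66853496710 ≈ -0.0627. (PNT ⟺ this sum → 0 as n → ∞.)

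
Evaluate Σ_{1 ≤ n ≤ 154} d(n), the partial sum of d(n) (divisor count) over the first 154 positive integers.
Σ_{n ≤ 154} d(n) = 804

Compute d(n) for each 1 ≤ n ≤ 154: d(1) = 1, d(2) = 2, d(3) = 2, d(4) = 3, d(5) = 2, d(6) = 4, d(7) = 2, d(8) = 4, d(9) = 3, d(10) = 4, d(11) = 2, d(12) = 6, d(13) = 2, d(14) = 4, d(15) = 4, d(16) = 5, d(17) = 2, d(18) = 6, d(19) = 2, d(20) = 6, d(21) = 4, d(22) = 4, d(23) = 2, d(24) = 8, d(25) = 3, d(26) = 4, d(27) = 4, d(28) = 6, d(29) = 2, d(30) = 8, d(31) = 2, d(32) = 6, d(33) = 4, d(34) = 4, d(35) = 4, d(36) = 9, d(37) = 2, d(38) = 4, d(39) = 4, d(40) = 8, d(41) = 2, d(42) = 8, d(43) = 2, d(44) = 6, d(45) = 6, d(46) = 4, d(47) = 2, d(48) = 10, d(49) = 3, d(50) = 6, d(51) = 4, d(52) = 6, d(53) = 2, d(54) = 8, d(55) = 4, d(56) = 8, d(57) = 4, d(58) = 4, d(59) = 2, d(60) = 12, d(61) = 2, d(62) = 4, d(63) = 6, d(64) = 7, d(65) = 4, d(66) = 8, d(67) = 2, d(68) = 6, d(69) = 4, d(70) = 8, d(71) = 2, d(72) = 12, d(73) = 2, d(74) = 4, d(75) = 6, d(76) = 6, d(77) = 4, d(78) = 8, d(79) = 2, d(80) = 10, d(81) = 5, d(82) = 4, d(83) = 2, d(84) = 12, d(85) = 4, d(86) = 4, d(87) = 4, d(88) = 8, d(89) = 2, d(90) = 12, d(91) = 4, d(92) = 6, d(93) = 4, d(94) = 4, d(95) = 4, d(96) = 12, d(97) = 2, d(98) = 6, d(99) = 6, d(100) = 9, d(101) = 2, d(102) = 8, d(103) = 2, d(104) = 8, d(105) = 8, d(106) = 4, d(107) = 2, d(108) = 12, d(109) = 2, d(110) = 8, d(111) = 4, d(112) = 10, d(113) = 2, d(114) = 8, d(115) = 4, d(116) = 6, d(117) = 6, d(118) = 4, d(119) = 4, d(120) = 16, d(121) = 3, d(122) = 4, d(123) = 4, d(124) = 6, d(125) = 4, d(126) = 12, d(127) = 2, d(128) = 8, d(129) = 4, d(130) = 8, d(131) = 2, d(132) = 12, d(133) = 4, d(134) = 4, d(135) = 8, d(136) = 8, d(137) = 2, d(138) = 8, d(139) = 2, d(140) = 12, d(141) = 4, d(142) = 4, d(143) = 4, d(144) = 15, d(145) = 4, d(146) = 4, d(147) = 6, d(148) = 6, d(149) = 2, d(150) = 12, d(151) = 2, d(152) = 8, d(153) = 6, d(154) = 8. Summing all 154 values: 804. (Dirichlet's divisor formula: Σ_{n ≤ x} d(n) = x ln(x) + (2γ − 1) x + O(√x). For x = 154, the asymptotic estimate is ≈ 799.47.)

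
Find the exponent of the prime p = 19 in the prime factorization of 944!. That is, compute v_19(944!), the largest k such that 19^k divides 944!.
v_19(944!) = 51

Legendre's formula: v_p(n!) = Σ_{k ≥ 1} ⌊n / p^k⌋. For p = 19, n = 944, the terms are:
  ⌊944/19^1⌋ = ⌊944/19⌋ = 49
  ⌊944/19^2⌋ = ⌊944/361⌋ = 2
(the next term ⌊944/19^3⌋ = 0, terminating the sum). Summing: v_19(944!) = 49 + 2 = 51.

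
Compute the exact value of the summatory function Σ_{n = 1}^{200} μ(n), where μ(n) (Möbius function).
Σ_{n ≤ 200} μ(n) = -8

Compute μ(n) for each 1 ≤ n ≤ 200: μ(1) = 1, μ(2) = -1, μ(3) = -1, μ(4) = 0, μ(5) = -1, μ(6) = 1, μ(7) = -1, μ(8) = 0, μ(9) = 0, μ(10) = 1, μ(11) = -1, μ(12) = 0, μ(13) = -1, μ(14) = 1, μ(15) = 1, μ(16) = 0, μ(17) = -1, μ(18) = 0, μ(19) = -1, μ(20) = 0, μ(21) = 1, μ(22) = 1, μ(23) = -1, μ(24) = 0, μ(25) = 0, μ(26) = 1, μ(27) = 0, μ(28) = 0, μ(29) = -1, μ(30) = -1, μ(31) = -1, μ(32) = 0, μ(33) = 1, μ(34) = 1, μ(35) = 1, μ(36) = 0, μ(37) = -1, μ(38) = 1, μ(39) = 1, μ(40) = 0, μ(41) = -1, μ(42) = -1, μ(43) = -1, μ(44) = 0, μ(45) = 0, μ(46) = 1, μ(47) = -1, μ(48) = 0, μ(49) = 0, μ(50) = 0, μ(51) = 1, μ(52) = 0, μ(53) = -1, μ(54) = 0, μ(55) = 1, μ(56) = 0, μ(57) = 1, μ(58) = 1, μ(59) = -1, μ(60) = 0, μ(61) = -1, μ(62) = 1, μ(63) = 0, μ(64) = 0, μ(65) = 1, μ(66) = -1, μ(67) = -1, μ(68) = 0, μ(69) = 1, μ(70) = -1, μ(71) = -1, μ(72) = 0, μ(73) = -1, μ(74) = 1, μ(75) = 0, μ(76) = 0, μ(77) = 1, μ(78) = -1, μ(79) = -1, μ(80) = 0, μ(81) = 0, μ(82) = 1, μ(83) = -1, μ(84) = 0, μ(85) = 1, μ(86) = 1, μ(87) = 1, μ(88) = 0, μ(89) = -1, μ(90) = 0, μ(91) = 1, μ(92) = 0, μ(93) = 1, μ(94) = 1, μ(95) = 1, μ(96) = 0, μ(97) = -1, μ(98) = 0, μ(99) = 0, μ(100) = 0, μ(101) = -1, μ(102) = -1, μ(103) = -1, μ(104) = 0, μ(105) = -1, μ(106) = 1, μ(107) = -1, μ(108) = 0, μ(109) = -1, μ(110) = -1, μ(111) = 1, μ(112) = 0, μ(113) = -1, μ(114) = -1, μ(115) = 1, μ(116) = 0, μ(117) = 0, μ(118) = 1, μ(119) = 1, μ(120) = 0, μ(121) = 0, μ(122) = 1, μ(123) = 1, μ(124) = 0, μ(125) = 0, μ(126) = 0, μ(127) = -1, μ(128) = 0, μ(129) = 1, μ(130) = -1, μ(131) = -1, μ(132) = 0, μ(133) = 1, μ(134) = 1, μ(135) = 0, μ(136) = 0, μ(137) = -1, μ(138) = -1, μ(139) = -1, μ(140) = 0, μ(141) = 1, μ(142) = 1, μ(143) = 1, μ(144) = 0, μ(145) = 1, μ(146) = 1, μ(147) = 0, μ(148) = 0, μ(149) = -1, μ(150) = 0, μ(151) = -1, μ(152) = 0, μ(153) = 0, μ(154) = -1, μ(155) = 1, μ(156) = 0, μ(157) = -1, μ(158) = 1, μ(159) = 1, μ(160) = 0, μ(161) = 1, μ(162) = 0, μ(163) = -1, μ(164) = 0, μ(165) = -1, μ(166) = 1, μ(167) = -1, μ(168) = 0, μ(169) = 0, μ(170) = -1, μ(171) = 0, μ(172) = 0, μ(173) = -1, μ(174) = -1, μ(175) = 0, μ(176) = 0, μ(177) = 1, μ(178) = 1, μ(179) = -1, μ(180) = 0, μ(181) = -1, μ(182) = -1, μ(183) = 1, μ(184) = 0, μ(185) = 1, μ(186) = -1, μ(187) = 1, μ(188) = 0, μ(189) = 0, μ(190) = -1, μ(191) = -1, μ(192) = 0, μ(193) = -1, μ(194) = 1, μ(195) = -1, μ(196) = 0, μ(197) = -1, μ(198) = 0, μ(199) = -1, μ(200) = 0. Summing all 200 values: -8. (Mertens function M(x) = Σ_{n ≤ x} μ(n); on average M(x) should be small (PNT ⟺ M(x) = o(x)).)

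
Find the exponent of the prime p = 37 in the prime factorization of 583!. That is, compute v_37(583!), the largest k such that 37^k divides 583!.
v_37(583!) = 15

Legendre's formula: v_p(n!) = Σ_{k ≥ 1} ⌊n / p^k⌋. For p = 37, n = 583, the terms are:
  ⌊583/37^1⌋ = ⌊583/37⌋ = 15
(the next term ⌊583/37^2⌋ = 0, terminating the sum). Summing: v_37(583!) = 15 = 15.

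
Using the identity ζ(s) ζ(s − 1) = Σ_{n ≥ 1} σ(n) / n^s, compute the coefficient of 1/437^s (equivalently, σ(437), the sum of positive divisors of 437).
σ(437) = 480

In the product (Σ m^0/m^s)(Σ k / k^s) = Σ (Σ_{d | n} d) / n^s, the coefficient of 1/n^s is σ(n) = Σ_{d | n} d. For n = 437, divisors are [1, 19, 23, 437]; summing: σ(437) = 480.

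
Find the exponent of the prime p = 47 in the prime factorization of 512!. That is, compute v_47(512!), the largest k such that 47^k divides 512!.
v_47(512!) = 10

Legendre's formula: v_p(n!) = Σ_{k ≥ 1} ⌊n / p^k⌋. For p = 47, n = 512, the terms are:
  ⌊512/47^1⌋ = ⌊512/47⌋ = 10
(the next term ⌊512/47^2⌋ = 0, terminating the sum). Summing: v_47(512!) = 10 = 10.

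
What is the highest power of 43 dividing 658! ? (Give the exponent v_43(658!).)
v_43(658!) = 15

Legendre's formula: v_p(n!) = Σ_{k ≥ 1} ⌊n / p^k⌋. For p = 43, n = 658, the terms are:
  ⌊658/43^1⌋ = ⌊658/43⌋ = 15
(the next term ⌊658/43^2⌋ = 0, terminating the sum). Summing: v_43(658!) = 15 = 15.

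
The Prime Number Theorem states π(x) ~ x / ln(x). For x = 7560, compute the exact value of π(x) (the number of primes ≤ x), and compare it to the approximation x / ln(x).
π(7560) = 959;  x/ln(x) ≈ 846.53;  relative error ≈ 11.73%.

Directly count primes up to 7560: π(7560) = 959. The PNT approximation gives 7560/ln(7560) ≈ 7560/8.93063 ≈ 846.53. Relative error (π(x) − x/ln(x)) / π(x) ≈ 11.73%; the approximation is known to undercount slightly (Li(x) is a better estimate).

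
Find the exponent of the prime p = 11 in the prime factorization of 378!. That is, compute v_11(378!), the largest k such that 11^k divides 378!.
v_11(378!) = 37

Legendre's formula: v_p(n!) = Σ_{k ≥ 1} ⌊n / p^k⌋. For p = 11, n = 378, the terms are:
  ⌊378/11^1⌋ = ⌊378/11⌋ = 34
  ⌊378/11^2⌋ = ⌊378/121⌋ = 3
(the next term ⌊378/11^3⌋ = 0, terminating the sum). Summing: v_11(378!) = 34 + 3 = 37.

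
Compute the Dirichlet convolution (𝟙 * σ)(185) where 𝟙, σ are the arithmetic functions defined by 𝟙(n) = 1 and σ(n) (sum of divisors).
(𝟙 * σ)(185) = 273

Divisors of 185: [1, 5, 37, 185]. For each d | 185:
  d = 1: 𝟙(1) · σ(185/1) = 1 · 228 = 228
  d = 5: 𝟙(5) · σ(185/5) = 1 · 38 = 38
  d = 37: 𝟙(37) · σ(185/37) = 1 · 6 = 6
  d = 185: 𝟙(185) · σ(185/185) = 1 · 1 = 1
Summing: (𝟙 * σ)(185) = 228 + 38 + 6 + 1 = 273.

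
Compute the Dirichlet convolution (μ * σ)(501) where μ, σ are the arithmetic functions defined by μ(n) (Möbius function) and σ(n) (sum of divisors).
(μ * σ)(501) = 501

Divisors of 501: [1, 3, 167, 501]. For each d | 501:
  d = 1: μ(1) · σ(501/1) = 1 · 672 = 672
  d = 3: μ(3) · σ(501/3) = -1 · 168 = -168
  d = 167: μ(167) · σ(501/167) = -1 · 4 = -4
  d = 501: μ(501) · σ(501/501) = 1 · 1 = 1
Summing: (μ * σ)(501) = 672 + -168 + -4 + 1 = 501.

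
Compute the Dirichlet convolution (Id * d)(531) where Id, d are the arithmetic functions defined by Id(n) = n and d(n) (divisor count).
(Id * d)(531) = 1098

Divisors of 531: [1, 3, 9, 59, 177, 531]. For each d | 531:
  d = 1: Id(1) · d(531/1) = 1 · 6 = 6
  d = 3: Id(3) · d(531/3) = 3 · 4 = 12
  d = 9: Id(9) · d(531/9) = 9 · 2 = 18
  d = 59: Id(59) · d(531/59) = 59 · 3 = 177
  d = 177: Id(177) · d(531/177) = 177 · 2 = 354
  d = 531: Id(531) · d(531/531) = 531 · 1 = 531
Summing: (Id * d)(531) = 6 + 12 + 18 + 177 + 354 + 531 = 1098.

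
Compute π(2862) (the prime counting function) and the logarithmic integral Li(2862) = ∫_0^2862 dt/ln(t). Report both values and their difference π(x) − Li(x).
π(2862) = 416;  Li(2862) ≈ 425.47;  π(x) − Li(x) ≈ -9.47.

Direct count of primes ≤ 2862 gives π(2862) = 416. Numerical evaluation of the logarithmic integral gives Li(2862) ≈ 425.47. The difference π(x) − Li(x) ≈ -9.47 is typically negative for small/moderate x (Li(x) overestimates), though Littlewood's theorem shows this sign changes infinitely often.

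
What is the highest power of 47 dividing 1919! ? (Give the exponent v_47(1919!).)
v_47(1919!) = 40

Legendre's formula: v_p(n!) = Σ_{k ≥ 1} ⌊n / p^k⌋. For p = 47, n = 1919, the terms are:
  ⌊1919/47^1⌋ = ⌊1919/47⌋ = 40
(the next term ⌊1919/47^2⌋ = 0, terminating the sum). Summing: v_47(1919!) = 40 = 40.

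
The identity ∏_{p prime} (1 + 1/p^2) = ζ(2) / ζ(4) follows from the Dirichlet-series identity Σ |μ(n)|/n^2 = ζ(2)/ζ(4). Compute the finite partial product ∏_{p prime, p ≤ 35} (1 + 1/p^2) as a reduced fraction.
∏ = 7292191856800000/4827887490090357

The primes p ≤ 35 are [2, 3, 5, 7, 11, 13, 17, 19, 23, 29, 31]. For each, (1 + 1/p^2) = (p^2 + 1)/p^2. Multiplying these fractions over p ∈ [2, 3, 5, 7, 11, 13, 17, 19, 23, 29, 31] gives 7292191856800000/4827887490090357. (In the limit P → ∞ this tends to ζ(2)/ζ(4).)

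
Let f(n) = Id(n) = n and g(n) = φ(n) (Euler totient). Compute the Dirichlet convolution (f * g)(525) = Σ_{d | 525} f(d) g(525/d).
(Id * φ)(525) = 4225

Divisors of 525: [1, 3, 5, 7, 15, 21, 25, 35, 75, 105, 175, 525]. For each d | 525:
  d = 1: Id(1) · φ(525/1) = 1 · 240 = 240
  d = 3: Id(3) · φ(525/3) = 3 · 120 = 360
  d = 5: Id(5) · φ(525/5) = 5 · 48 = 240
  d = 7: Id(7) · φ(525/7) = 7 · 40 = 280
  d = 15: Id(15) · φ(525/15) = 15 · 24 = 360
  d = 21: Id(21) · φ(525/21) = 21 · 20 = 420
  d = 25: Id(25) · φ(525/25) = 25 · 12 = 300
  d = 35: Id(35) · φ(525/35) = 35 · 8 = 280
  d = 75: Id(75) · φ(525/75) = 75 · 6 = 450
  d = 105: Id(105) · φ(525/105) = 105 · 4 = 420
  d = 175: Id(175) · φ(525/175) = 175 · 2 = 350
  d = 525: Id(525) · φ(525/525) = 525 · 1 = 525
Summing: (Id * φ)(525) = 240 + 360 + 240 + 280 + 360 + 420 + 300 + 280 + 450 + 420 + 350 + 525 = 4225.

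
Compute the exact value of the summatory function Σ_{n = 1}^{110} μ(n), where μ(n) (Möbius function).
Σ_{n ≤ 110} μ(n) = -5

Compute μ(n) for each 1 ≤ n ≤ 110: μ(1) = 1, μ(2) = -1, μ(3) = -1, μ(4) = 0, μ(5) = -1, μ(6) = 1, μ(7) = -1, μ(8) = 0, μ(9) = 0, μ(10) = 1, μ(11) = -1, μ(12) = 0, μ(13) = -1, μ(14) = 1, μ(15) = 1, μ(16) = 0, μ(17) = -1, μ(18) = 0, μ(19) = -1, μ(20) = 0, μ(21) = 1, μ(22) = 1, μ(23) = -1, μ(24) = 0, μ(25) = 0, μ(26) = 1, μ(27) = 0, μ(28) = 0, μ(29) = -1, μ(30) = -1, μ(31) = -1, μ(32) = 0, μ(33) = 1, μ(34) = 1, μ(35) = 1, μ(36) = 0, μ(37) = -1, μ(38) = 1, μ(39) = 1, μ(40) = 0, μ(41) = -1, μ(42) = -1, μ(43) = -1, μ(44) = 0, μ(45) = 0, μ(46) = 1, μ(47) = -1, μ(48) = 0, μ(49) = 0, μ(50) = 0, μ(51) = 1, μ(52) = 0, μ(53) = -1, μ(54) = 0, μ(55) = 1, μ(56) = 0, μ(57) = 1, μ(58) = 1, μ(59) = -1, μ(60) = 0, μ(61) = -1, μ(62) = 1, μ(63) = 0, μ(64) = 0, μ(65) = 1, μ(66) = -1, μ(67) = -1, μ(68) = 0, μ(69) = 1, μ(70) = -1, μ(71) = -1, μ(72) = 0, μ(73) = -1, μ(74) = 1, μ(75) = 0, μ(76) = 0, μ(77) = 1, μ(78) = -1, μ(79) = -1, μ(80) = 0, μ(81) = 0, μ(82) = 1, μ(83) = -1, μ(84) = 0, μ(85) = 1, μ(86) = 1, μ(87) = 1, μ(88) = 0, μ(89) = -1, μ(90) = 0, μ(91) = 1, μ(92) = 0, μ(93) = 1, μ(94) = 1, μ(95) = 1, μ(96) = 0, μ(97) = -1, μ(98) = 0, μ(99) = 0, μ(100) = 0, μ(101) = -1, μ(102) = -1, μ(103) = -1, μ(104) = 0, μ(105) = -1, μ(106) = 1, μ(107) = -1, μ(108) = 0, μ(109) = -1, μ(110) = -1. Summing all 110 values: -5. (Mertens function M(x) = Σ_{n ≤ x} μ(n); on average M(x) should be small (PNT ⟺ M(x) = o(x)).)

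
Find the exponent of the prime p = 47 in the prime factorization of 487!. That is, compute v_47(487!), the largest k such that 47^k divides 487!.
v_47(487!) = 10

Legendre's formula: v_p(n!) = Σ_{k ≥ 1} ⌊n / p^k⌋. For p = 47, n = 487, the terms are:
  ⌊487/47^1⌋ = ⌊487/47⌋ = 10
(the next term ⌊487/47^2⌋ = 0, terminating the sum). Summing: v_47(487!) = 10 = 10.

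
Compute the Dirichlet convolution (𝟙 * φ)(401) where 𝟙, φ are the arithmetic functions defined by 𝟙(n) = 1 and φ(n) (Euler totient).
(𝟙 * φ)(401) = 401

Divisors of 401: [1, 401]. For each d | 401:
  d = 1: 𝟙(1) · φ(401/1) = 1 · 400 = 400
  d = 401: 𝟙(401) · φ(401/401) = 1 · 1 = 1
Summing: (𝟙 * φ)(401) = 400 + 1 = 401.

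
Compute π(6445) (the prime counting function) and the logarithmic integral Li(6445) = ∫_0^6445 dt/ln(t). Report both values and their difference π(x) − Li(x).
π(6445) = 836;  Li(6445) ≈ 851.35;  π(x) − Li(x) ≈ -15.35.

Direct count of primes ≤ 6445 gives π(6445) = 836. Numerical evaluation of the logarithmic integral gives Li(6445) ≈ 851.35. The difference π(x) − Li(x) ≈ -15.35 is typically negative for small/moderate x (Li(x) overestimates), though Littlewood's theorem shows this sign changes infinitely often.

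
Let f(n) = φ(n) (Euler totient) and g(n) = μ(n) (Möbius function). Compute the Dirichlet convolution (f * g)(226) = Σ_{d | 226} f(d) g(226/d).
(φ * μ)(226) = 0

Divisors of 226: [1, 2, 113, 226]. For each d | 226:
  d = 1: φ(1) · μ(226/1) = 1 · 1 = 1
  d = 2: φ(2) · μ(226/2) = 1 · -1 = -1
  d = 113: φ(113) · μ(226/113) = 112 · -1 = -112
  d = 226: φ(226) · μ(226/226) = 112 · 1 = 112
Summing: (φ * μ)(226) = 1 + -1 + -112 + 112 = 0.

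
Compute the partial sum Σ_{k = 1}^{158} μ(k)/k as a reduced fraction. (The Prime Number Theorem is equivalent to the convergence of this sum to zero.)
Σ μ(k)/k = 11043365287080119932070420984761831999214006413190917276901/1684531761605594992411227004188178295812265268947141782020470

Values of μ(k) for 1 ≤ k ≤ 158: μ(1) = 1, μ(2) = -1, μ(3) = -1, μ(5) = -1, μ(6) = 1, μ(7) = -1, μ(10) = 1, μ(11) = -1, μ(13) = -1, μ(14) = 1, μ(15) = 1, μ(17) = -1, μ(19) = -1, μ(21) = 1, μ(22) = 1, μ(23) = -1, μ(26) = 1, μ(29) = -1, μ(30) = -1, μ(31) = -1, μ(33) = 1, μ(34) = 1, μ(35) = 1, μ(37) = -1, μ(38) = 1, μ(39) = 1, μ(41) = -1, μ(42) = -1, μ(43) = -1, μ(46) = 1, μ(47) = -1, μ(51) = 1, μ(53) = -1, μ(55) = 1, μ(57) = 1, μ(58) = 1, μ(59) = -1, μ(61) = -1, μ(62) = 1, μ(65) = 1, μ(66) = -1, μ(67) = -1, μ(69) = 1, μ(70) = -1, μ(71) = -1, μ(73) = -1, μ(74) = 1, μ(77) = 1, μ(78) = -1, μ(79) = -1, μ(82) = 1, μ(83) = -1, μ(85) = 1, μ(86) = 1, μ(87) = 1, μ(89) = -1, μ(91) = 1, μ(93) = 1, μ(94) = 1, μ(95) = 1, μ(97) = -1, μ(101) = -1, μ(102) = -1, μ(103) = -1, μ(105) = -1, μ(106) = 1, μ(107) = -1, μ(109) = -1, μ(110) = -1, μ(111) = 1, μ(113) = -1, μ(114) = -1, μ(115) = 1, μ(118) = 1, μ(119) = 1, μ(122) = 1, μ(123) = 1, μ(127) = -1, μ(129) = 1, μ(130) = -1, μ(131) = -1, μ(133) = 1, μ(134) = 1, μ(137) = -1, μ(138) = -1, μ(139) = -1, μ(141) = 1, μ(142) = 1, μ(143) = 1, μ(145) = 1, μ(146) = 1, μ(149) = -1, μ(151) = -1, μ(154) = -1, μ(155) = 1, μ(157) = -1, μ(158) = 1, with μ = 0 on non-squarefree integers. Summing μ(k)/k for k where μ(k) ≠ 0 gives 11043365287080119932070420984761831999214006413190917276901/1684531761605594992411227004188178295812265268947141782020470 ≈ 0.0066. (PNT ⟺ this sum → 0 as n → ∞.)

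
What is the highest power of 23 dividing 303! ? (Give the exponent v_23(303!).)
v_23(303!) = 13

Legendre's formula: v_p(n!) = Σ_{k ≥ 1} ⌊n / p^k⌋. For p = 23, n = 303, the terms are:
  ⌊303/23^1⌋ = ⌊303/23⌋ = 13
(the next term ⌊303/23^2⌋ = 0, terminating the sum). Summing: v_23(303!) = 13 = 13.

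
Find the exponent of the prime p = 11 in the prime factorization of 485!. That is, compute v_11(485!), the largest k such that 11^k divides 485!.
v_11(485!) = 48

Legendre's formula: v_p(n!) = Σ_{k ≥ 1} ⌊n / p^k⌋. For p = 11, n = 485, the terms are:
  ⌊485/11^1⌋ = ⌊485/11⌋ = 44
  ⌊485/11^2⌋ = ⌊485/121⌋ = 4
(the next term ⌊485/11^3⌋ = 0, terminating the sum). Summing: v_11(485!) = 44 + 4 = 48.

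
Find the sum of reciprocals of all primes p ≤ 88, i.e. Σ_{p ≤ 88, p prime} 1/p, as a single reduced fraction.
Σ 1/p = 475714535349241099037539188841003/267064515689275851355624017992790

π(88) = 23, so the primes ≤ 88 are [2, 3, 5, 7, 11, 13, 17, 19, 23, 29, 31, 37, 41, 43, 47, 53, 59, 61, 67, 71, 73, 79, 83]. Summing 1/p over these primes: 475714535349241099037539188841003/267064515689275851355624017992790 ≈ 1.7813. Mertens estimate ln ln(88) + 0.2615 ≈ 1.7605.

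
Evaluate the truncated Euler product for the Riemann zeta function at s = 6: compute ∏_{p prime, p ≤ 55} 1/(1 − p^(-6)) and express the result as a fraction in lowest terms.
∏ = 16399916697843255011967930971578711261087839227653922144798329822985430357794635/16120340632419383592544649060829667066167081196619966516987203957241678930116608

The primes p ≤ 55 are [2, 3, 5, 7, 11, 13, 17, 19, 23, 29, 31, 37, 41, 43, 47, 53]. For each prime, (1 − 1/p^6)^(-1) = p^6 / (p^6 − 1). The product is (1 − 1/2^6)^(-1), (1 − 1/3^6)^(-1), (1 − 1/5^6)^(-1), (1 − 1/7^6)^(-1), (1 − 1/11^6)^(-1), (1 − 1/13^6)^(-1), (1 − 1/17^6)^(-1), (1 − 1/19^6)^(-1), (1 − 1/23^6)^(-1), (1 − 1/29^6)^(-1), (1 − 1/31^6)^(-1), (1 − 1/37^6)^(-1), (1 − 1/41^6)^(-1), (1 − 1/43^6)^(-1), (1 − 1/47^6)^(-1), (1 − 1/53^6)^(-1) = ∏ p^6 / (p^6 − 1) = 16399916697843255011967930971578711261087839227653922144798329822985430357794635/16120340632419383592544649060829667066167081196619966516987203957241678930116608.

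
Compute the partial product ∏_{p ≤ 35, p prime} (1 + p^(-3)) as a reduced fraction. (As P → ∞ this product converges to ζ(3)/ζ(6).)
∏ = 123276368443014873612288/104343309932640260237195

The primes p ≤ 35 are [2, 3, 5, 7, 11, 13, 17, 19, 23, 29, 31]. For each, (1 + 1/p^3) = (p^3 + 1)/p^3. Multiplying these fractions over p ∈ [2, 3, 5, 7, 11, 13, 17, 19, 23, 29, 31] gives 123276368443014873612288/104343309932640260237195. (In the limit P → ∞ this tends to ζ(3)/ζ(6).)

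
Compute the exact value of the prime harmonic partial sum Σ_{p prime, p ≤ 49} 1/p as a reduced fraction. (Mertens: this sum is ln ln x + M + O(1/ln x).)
Σ 1/p = 1021729465586766997/614889782588491410

π(49) = 15, so the primes ≤ 49 are [2, 3, 5, 7, 11, 13, 17, 19, 23, 29, 31, 37, 41, 43, 47]. Summing 1/p over these primes: 1021729465586766997/614889782588491410 ≈ 1.6616. Mertens estimate ln ln(49) + 0.2615 ≈ 1.6204.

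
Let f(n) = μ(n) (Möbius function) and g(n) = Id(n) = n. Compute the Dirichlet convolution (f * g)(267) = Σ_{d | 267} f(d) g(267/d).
(μ * Id)(267) = 176

Divisors of 267: [1, 3, 89, 267]. For each d | 267:
  d = 1: μ(1) · Id(267/1) = 1 · 267 = 267
  d = 3: μ(3) · Id(267/3) = -1 · 89 = -89
  d = 89: μ(89) · Id(267/89) = -1 · 3 = -3
  d = 267: μ(267) · Id(267/267) = 1 · 1 = 1
Summing: (μ * Id)(267) = 267 + -89 + -3 + 1 = 176.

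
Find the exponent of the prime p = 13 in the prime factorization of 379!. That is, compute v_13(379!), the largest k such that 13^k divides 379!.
v_13(379!) = 31

Legendre's formula: v_p(n!) = Σ_{k ≥ 1} ⌊n / p^k⌋. For p = 13, n = 379, the terms are:
  ⌊379/13^1⌋ = ⌊379/13⌋ = 29
  ⌊379/13^2⌋ = ⌊379/169⌋ = 2
(the next term ⌊379/13^3⌋ = 0, terminating the sum). Summing: v_13(379!) = 29 + 2 = 31.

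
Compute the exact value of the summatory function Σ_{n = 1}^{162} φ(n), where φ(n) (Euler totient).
Σ_{n ≤ 162} φ(n) = 7992

Compute φ(n) for each 1 ≤ n ≤ 162: φ(1) = 1, φ(2) = 1, φ(3) = 2, φ(4) = 2, φ(5) = 4, φ(6) = 2, φ(7) = 6, φ(8) = 4, φ(9) = 6, φ(10) = 4, φ(11) = 10, φ(12) = 4, φ(13) = 12, φ(14) = 6, φ(15) = 8, φ(16) = 8, φ(17) = 16, φ(18) = 6, φ(19) = 18, φ(20) = 8, φ(21) = 12, φ(22) = 10, φ(23) = 22, φ(24) = 8, φ(25) = 20, φ(26) = 12, φ(27) = 18, φ(28) = 12, φ(29) = 28, φ(30) = 8, φ(31) = 30, φ(32) = 16, φ(33) = 20, φ(34) = 16, φ(35) = 24, φ(36) = 12, φ(37) = 36, φ(38) = 18, φ(39) = 24, φ(40) = 16, φ(41) = 40, φ(42) = 12, φ(43) = 42, φ(44) = 20, φ(45) = 24, φ(46) = 22, φ(47) = 46, φ(48) = 16, φ(49) = 42, φ(50) = 20, φ(51) = 32, φ(52) = 24, φ(53) = 52, φ(54) = 18, φ(55) = 40, φ(56) = 24, φ(57) = 36, φ(58) = 28, φ(59) = 58, φ(60) = 16, φ(61) = 60, φ(62) = 30, φ(63) = 36, φ(64) = 32, φ(65) = 48, φ(66) = 20, φ(67) = 66, φ(68) = 32, φ(69) = 44, φ(70) = 24, φ(71) = 70, φ(72) = 24, φ(73) = 72, φ(74) = 36, φ(75) = 40, φ(76) = 36, φ(77) = 60, φ(78) = 24, φ(79) = 78, φ(80) = 32, φ(81) = 54, φ(82) = 40, φ(83) = 82, φ(84) = 24, φ(85) = 64, φ(86) = 42, φ(87) = 56, φ(88) = 40, φ(89) = 88, φ(90) = 24, φ(91) = 72, φ(92) = 44, φ(93) = 60, φ(94) = 46, φ(95) = 72, φ(96) = 32, φ(97) = 96, φ(98) = 42, φ(99) = 60, φ(100) = 40, φ(101) = 100, φ(102) = 32, φ(103) = 102, φ(104) = 48, φ(105) = 48, φ(106) = 52, φ(107) = 106, φ(108) = 36, φ(109) = 108, φ(110) = 40, φ(111) = 72, φ(112) = 48, φ(113) = 112, φ(114) = 36, φ(115) = 88, φ(116) = 56, φ(117) = 72, φ(118) = 58, φ(119) = 96, φ(120) = 32, φ(121) = 110, φ(122) = 60, φ(123) = 80, φ(124) = 60, φ(125) = 100, φ(126) = 36, φ(127) = 126, φ(128) = 64, φ(129) = 84, φ(130) = 48, φ(131) = 130, φ(132) = 40, φ(133) = 108, φ(134) = 66, φ(135) = 72, φ(136) = 64, φ(137) = 136, φ(138) = 44, φ(139) = 138, φ(140) = 48, φ(141) = 92, φ(142) = 70, φ(143) = 120, φ(144) = 48, φ(145) = 112, φ(146) = 72, φ(147) = 84, φ(148) = 72, φ(149) = 148, φ(150) = 40, φ(151) = 150, φ(152) = 72, φ(153) = 96, φ(154) = 60, φ(155) = 120, φ(156) = 48, φ(157) = 156, φ(158) = 78, φ(159) = 104, φ(160) = 64, φ(161) = 132, φ(162) = 54. Summing all 162 values: 7992. (Average order: Σ_{n ≤ x} φ(n) ~ (3/π²) x². For x = 162, (3/π²)·162² ≈ 7977.22.)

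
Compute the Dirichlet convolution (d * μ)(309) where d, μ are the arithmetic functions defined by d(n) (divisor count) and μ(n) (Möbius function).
(d * μ)(309) = 1

Divisors of 309: [1, 3, 103, 309]. For each d | 309:
  d = 1: d(1) · μ(309/1) = 1 · 1 = 1
  d = 3: d(3) · μ(309/3) = 2 · -1 = -2
  d = 103: d(103) · μ(309/103) = 2 · -1 = -2
  d = 309: d(309) · μ(309/309) = 4 · 1 = 4
Summing: (d * μ)(309) = 1 + -2 + -2 + 4 = 1.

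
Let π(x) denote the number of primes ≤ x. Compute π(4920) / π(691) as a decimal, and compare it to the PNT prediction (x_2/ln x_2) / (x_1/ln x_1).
π(4920)/π(691) = 657/125 ≈ 5.2560;  PNT prediction ≈ 5.4761.

π(691) = 125 and π(4920) = 657, so π(4920)/π(691) ≈ 5.2560. The PNT-predicted ratio is (4920/ln(4920)) / (691/ln(691)) ≈ 5.4761. The two agree to within a few percent, as expected.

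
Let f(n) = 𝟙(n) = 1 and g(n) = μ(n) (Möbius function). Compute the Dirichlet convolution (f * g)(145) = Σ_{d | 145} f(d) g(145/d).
(𝟙 * μ)(145) = 0

Divisors of 145: [1, 5, 29, 145]. For each d | 145:
  d = 1: 𝟙(1) · μ(145/1) = 1 · 1 = 1
  d = 5: 𝟙(5) · μ(145/5) = 1 · -1 = -1
  d = 29: 𝟙(29) · μ(145/29) = 1 · -1 = -1
  d = 145: 𝟙(145) · μ(145/145) = 1 · 1 = 1
Summing: (𝟙 * μ)(145) = 1 + -1 + -1 + 1 = 0.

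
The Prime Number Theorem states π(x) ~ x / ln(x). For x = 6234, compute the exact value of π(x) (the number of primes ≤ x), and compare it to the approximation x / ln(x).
π(6234) = 811;  x/ln(x) ≈ 713.45;  relative error ≈ 12.03%.

Directly count primes up to 6234: π(6234) = 811. The PNT approximation gives 6234/ln(6234) ≈ 6234/8.73777 ≈ 713.45. Relative error (π(x) − x/ln(x)) / π(x) ≈ 12.03%; the approximation is known to undercount slightly (Li(x) is a better estimate).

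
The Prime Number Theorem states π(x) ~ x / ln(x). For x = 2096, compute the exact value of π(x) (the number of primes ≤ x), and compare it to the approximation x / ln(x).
π(2096) = 316;  x/ln(x) ≈ 274.07;  relative error ≈ 13.27%.

Directly count primes up to 2096: π(2096) = 316. The PNT approximation gives 2096/ln(2096) ≈ 2096/7.64779 ≈ 274.07. Relative error (π(x) − x/ln(x)) / π(x) ≈ 13.27%; the approximation is known to undercount slightly (Li(x) is a better estimate).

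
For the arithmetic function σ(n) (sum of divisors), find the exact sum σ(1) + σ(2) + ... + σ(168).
Σ_{n ≤ 168} σ(n) = 23355

Compute σ(n) for each 1 ≤ n ≤ 168: σ(1) = 1, σ(2) = 3, σ(3) = 4, σ(4) = 7, σ(5) = 6, σ(6) = 12, σ(7) = 8, σ(8) = 15, σ(9) = 13, σ(10) = 18, σ(11) = 12, σ(12) = 28, σ(13) = 14, σ(14) = 24, σ(15) = 24, σ(16) = 31, σ(17) = 18, σ(18) = 39, σ(19) = 20, σ(20) = 42, σ(21) = 32, σ(22) = 36, σ(23) = 24, σ(24) = 60, σ(25) = 31, σ(26) = 42, σ(27) = 40, σ(28) = 56, σ(29) = 30, σ(30) = 72, σ(31) = 32, σ(32) = 63, σ(33) = 48, σ(34) = 54, σ(35) = 48, σ(36) = 91, σ(37) = 38, σ(38) = 60, σ(39) = 56, σ(40) = 90, σ(41) = 42, σ(42) = 96, σ(43) = 44, σ(44) = 84, σ(45) = 78, σ(46) = 72, σ(47) = 48, σ(48) = 124, σ(49) = 57, σ(50) = 93, σ(51) = 72, σ(52) = 98, σ(53) = 54, σ(54) = 120, σ(55) = 72, σ(56) = 120, σ(57) = 80, σ(58) = 90, σ(59) = 60, σ(60) = 168, σ(61) = 62, σ(62) = 96, σ(63) = 104, σ(64) = 127, σ(65) = 84, σ(66) = 144, σ(67) = 68, σ(68) = 126, σ(69) = 96, σ(70) = 144, σ(71) = 72, σ(72) = 195, σ(73) = 74, σ(74) = 114, σ(75) = 124, σ(76) = 140, σ(77) = 96, σ(78) = 168, σ(79) = 80, σ(80) = 186, σ(81) = 121, σ(82) = 126, σ(83) = 84, σ(84) = 224, σ(85) = 108, σ(86) = 132, σ(87) = 120, σ(88) = 180, σ(89) = 90, σ(90) = 234, σ(91) = 112, σ(92) = 168, σ(93) = 128, σ(94) = 144, σ(95) = 120, σ(96) = 252, σ(97) = 98, σ(98) = 171, σ(99) = 156, σ(100) = 217, σ(101) = 102, σ(102) = 216, σ(103) = 104, σ(104) = 210, σ(105) = 192, σ(106) = 162, σ(107) = 108, σ(108) = 280, σ(109) = 110, σ(110) = 216, σ(111) = 152, σ(112) = 248, σ(113) = 114, σ(114) = 240, σ(115) = 144, σ(116) = 210, σ(117) = 182, σ(118) = 180, σ(119) = 144, σ(120) = 360, σ(121) = 133, σ(122) = 186, σ(123) = 168, σ(124) = 224, σ(125) = 156, σ(126) = 312, σ(127) = 128, σ(128) = 255, σ(129) = 176, σ(130) = 252, σ(131) = 132, σ(132) = 336, σ(133) = 160, σ(134) = 204, σ(135) = 240, σ(136) = 270, σ(137) = 138, σ(138) = 288, σ(139) = 140, σ(140) = 336, σ(141) = 192, σ(142) = 216, σ(143) = 168, σ(144) = 403, σ(145) = 180, σ(146) = 222, σ(147) = 228, σ(148) = 266, σ(149) = 150, σ(150) = 372, σ(151) = 152, σ(152) = 300, σ(153) = 234, σ(154) = 288, σ(155) = 192, σ(156) = 392, σ(157) = 158, σ(158) = 240, σ(159) = 216, σ(160) = 378, σ(161) = 192, σ(162) = 363, σ(163) = 164, σ(164) = 294, σ(165) = 288, σ(166) = 252, σ(167) = 168, σ(168) = 480. Summing all 168 values: 23355. (Average order: Σ_{n ≤ x} σ(n) ~ (π²/12) x². For x = 168, (π²/12)·168² ≈ 23213.31.)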